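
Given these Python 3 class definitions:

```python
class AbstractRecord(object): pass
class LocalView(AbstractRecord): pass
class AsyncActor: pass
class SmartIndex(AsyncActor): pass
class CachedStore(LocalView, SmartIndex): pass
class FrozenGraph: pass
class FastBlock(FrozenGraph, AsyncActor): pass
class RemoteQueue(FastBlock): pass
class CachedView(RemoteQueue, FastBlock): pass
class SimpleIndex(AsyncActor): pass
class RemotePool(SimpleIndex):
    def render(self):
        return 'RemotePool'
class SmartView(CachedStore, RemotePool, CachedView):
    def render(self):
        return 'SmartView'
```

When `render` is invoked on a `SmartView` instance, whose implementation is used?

SmartView

L[SmartView] = SmartView + merge(L[CachedStore], L[RemotePool], L[CachedView], [CachedStore RemotePool CachedView])
  take CachedStore:  [CachedStore LocalView AbstractRecord SmartIndex AsyncActor object] + [RemotePool SimpleIndex AsyncActor object] + [CachedView RemoteQueue FastBlock FrozenGraph AsyncActor object] + [CachedStore RemotePool CachedView]
  take LocalView:  [LocalView AbstractRecord SmartIndex AsyncActor object] + [RemotePool SimpleIndex AsyncActor object] + [CachedView RemoteQueue FastBlock FrozenGraph AsyncActor object] + [RemotePool CachedView]
  take AbstractRecord:  [AbstractRecord SmartIndex AsyncActor object] + [RemotePool SimpleIndex AsyncActor object] + [CachedView RemoteQueue FastBlock FrozenGraph AsyncActor object] + [RemotePool CachedView]
  take SmartIndex:  [SmartIndex AsyncActor object] + [RemotePool SimpleIndex AsyncActor object] + [CachedView RemoteQueue FastBlock FrozenGraph AsyncActor object] + [RemotePool CachedView]
  take RemotePool:  [AsyncActor object] + [RemotePool SimpleIndex AsyncActor object] + [CachedView RemoteQueue FastBlock FrozenGraph AsyncActor object] + [RemotePool CachedView]
  take SimpleIndex:  [AsyncActor object] + [SimpleIndex AsyncActor object] + [CachedView RemoteQueue FastBlock FrozenGraph AsyncActor object] + [CachedView]
  take CachedView:  [AsyncActor object] + [AsyncActor object] + [CachedView RemoteQueue FastBlock FrozenGraph AsyncActor object] + [CachedView]
  take RemoteQueue:  [AsyncActor object] + [AsyncActor object] + [RemoteQueue FastBlock FrozenGraph AsyncActor object]
  take FastBlock:  [AsyncActor object] + [AsyncActor object] + [FastBlock FrozenGraph AsyncActor object]
  take FrozenGraph:  [AsyncActor object] + [AsyncActor object] + [FrozenGraph AsyncActor object]
  take AsyncActor:  [AsyncActor object] + [AsyncActor object] + [AsyncActor object]
  take object:  [object] + [object] + [object]
MRO: SmartView CachedStore LocalView AbstractRecord SmartIndex RemotePool SimpleIndex CachedView RemoteQueue FastBlock FrozenGraph AsyncActor object
render is defined in: RemotePool, SmartView. First along the MRO is SmartView.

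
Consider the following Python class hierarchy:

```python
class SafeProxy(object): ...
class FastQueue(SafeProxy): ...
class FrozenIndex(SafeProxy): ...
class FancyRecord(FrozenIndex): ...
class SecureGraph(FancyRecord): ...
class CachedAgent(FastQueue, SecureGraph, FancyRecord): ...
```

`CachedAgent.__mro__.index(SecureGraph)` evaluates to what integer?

2

L[CachedAgent] = CachedAgent + merge(L[FastQueue], L[SecureGraph], L[FancyRecord], [FastQueue SecureGraph FancyRecord])
  take FastQueue:  [FastQueue SafeProxy object] + [SecureGraph FancyRecord FrozenIndex SafeProxy object] + [FancyRecord FrozenIndex SafeProxy object] + [FastQueue SecureGraph FancyRecord]
  take SecureGraph:  [SafeProxy object] + [SecureGraph FancyRecord FrozenIndex SafeProxy object] + [FancyRecord FrozenIndex SafeProxy object] + [SecureGraph FancyRecord]
  take FancyRecord:  [SafeProxy object] + [FancyRecord FrozenIndex SafeProxy object] + [FancyRecord FrozenIndex SafeProxy object] + [FancyRecord]
  take FrozenIndex:  [SafeProxy object] + [FrozenIndex SafeProxy object] + [FrozenIndex SafeProxy object]
  take SafeProxy:  [SafeProxy object] + [SafeProxy object] + [SafeProxy object]
  take object:  [object] + [object] + [object]
MRO: CachedAgent FastQueue SecureGraph FancyRecord FrozenIndex SafeProxy object
SecureGraph sits at index 2.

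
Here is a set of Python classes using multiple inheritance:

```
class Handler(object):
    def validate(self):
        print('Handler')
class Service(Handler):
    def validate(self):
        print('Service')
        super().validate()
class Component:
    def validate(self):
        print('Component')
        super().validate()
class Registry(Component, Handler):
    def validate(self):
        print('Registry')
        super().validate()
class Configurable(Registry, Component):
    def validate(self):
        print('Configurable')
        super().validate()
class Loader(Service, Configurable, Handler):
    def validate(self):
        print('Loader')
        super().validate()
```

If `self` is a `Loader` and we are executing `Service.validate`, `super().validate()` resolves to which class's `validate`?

L[Loader] = Loader + merge(L[Service], L[Configurable], L[Handler], [Service Configurable Handler])
  take Service:  [Service Handler object] + [Configurable Registry Component Handler object] + [Handler object] + [Service Configurable Handler]
  take Configurable:  [Handler object] + [Configurable Registry Component Handler object] + [Handler object] + [Configurable Handler]
  take Registry:  [Handler object] + [Registry Component Handler object] + [Handler object] + [Handler]
  take Component:  [Handler object] + [Component Handler object] + [Handler object] + [Handler]
  take Handler:  [Handler object] + [Handler object] + [Handler object] + [Handler]
  take object:  [object] + [object] + [object]
MRO: Loader Service Configurable Registry Component Handler object
super() in Service.validate on a Loader instance goes to the class after Service in Loader's MRO: Configurable.

Configurable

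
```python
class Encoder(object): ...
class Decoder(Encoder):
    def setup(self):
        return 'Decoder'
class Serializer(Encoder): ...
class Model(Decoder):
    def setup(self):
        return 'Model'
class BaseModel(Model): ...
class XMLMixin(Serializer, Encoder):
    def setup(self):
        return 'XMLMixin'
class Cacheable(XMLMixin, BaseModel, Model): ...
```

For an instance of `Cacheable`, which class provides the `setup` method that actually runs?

L[Cacheable] = Cacheable + merge(L[XMLMixin], L[BaseModel], L[Model], [XMLMixin BaseModel Model])
  take XMLMixin:  [XMLMixin Serializer Encoder object] + [BaseModel Model Decoder Encoder object] + [Model Decoder Encoder object] + [XMLMixin BaseModel Model]
  take Serializer:  [Serializer Encoder object] + [BaseModel Model Decoder Encoder object] + [Model Decoder Encoder object] + [BaseModel Model]
  take BaseModel:  [Encoder object] + [BaseModel Model Decoder Encoder object] + [Model Decoder Encoder object] + [BaseModel Model]
  take Model:  [Encoder object] + [Model Decoder Encoder object] + [Model Decoder Encoder object] + [Model]
  take Decoder:  [Encoder object] + [Decoder Encoder object] + [Decoder Encoder object]
  take Encoder:  [Encoder object] + [Encoder object] + [Encoder object]
  take object:  [object] + [object] + [object]
MRO: Cacheable XMLMixin Serializer BaseModel Model Decoder Encoder object
setup is defined in: Decoder, Model, XMLMixin. First along the MRO is XMLMixin.

XMLMixin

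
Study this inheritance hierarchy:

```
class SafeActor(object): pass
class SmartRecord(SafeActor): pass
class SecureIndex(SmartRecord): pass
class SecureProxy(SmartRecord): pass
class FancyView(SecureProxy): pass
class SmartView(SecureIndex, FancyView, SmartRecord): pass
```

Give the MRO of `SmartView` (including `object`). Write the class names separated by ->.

L[SmartView] = SmartView + merge(L[SecureIndex], L[FancyView], L[SmartRecord], [SecureIndex FancyView SmartRecord])
  take SecureIndex:  [SecureIndex SmartRecord SafeActor object] + [FancyView SecureProxy SmartRecord SafeActor object] + [SmartRecord SafeActor object] + [SecureIndex FancyView SmartRecord]
  take FancyView:  [SmartRecord SafeActor object] + [FancyView SecureProxy SmartRecord SafeActor object] + [SmartRecord SafeActor object] + [FancyView SmartRecord]
  take SecureProxy:  [SmartRecord SafeActor object] + [SecureProxy SmartRecord SafeActor object] + [SmartRecord SafeActor object] + [SmartRecord]
  take SmartRecord:  [SmartRecord SafeActor object] + [SmartRecord SafeActor object] + [SmartRecord SafeActor object] + [SmartRecord]
  take SafeActor:  [SafeActor object] + [SafeActor object] + [SafeActor object]
  take object:  [object] + [object] + [object]

SmartView -> SecureIndex -> FancyView -> SecureProxy -> SmartRecord -> SafeActor -> object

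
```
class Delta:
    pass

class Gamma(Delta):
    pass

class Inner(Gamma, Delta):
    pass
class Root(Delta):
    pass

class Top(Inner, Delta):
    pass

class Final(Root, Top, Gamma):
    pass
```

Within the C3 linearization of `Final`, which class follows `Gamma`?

Delta

L[Final] = Final + merge(L[Root], L[Top], L[Gamma], [Root Top Gamma])
  take Root:  [Root Delta object] + [Top Inner Gamma Delta object] + [Gamma Delta object] + [Root Top Gamma]
  take Top:  [Delta object] + [Top Inner Gamma Delta object] + [Gamma Delta object] + [Top Gamma]
  take Inner:  [Delta object] + [Inner Gamma Delta object] + [Gamma Delta object] + [Gamma]
  take Gamma:  [Delta object] + [Gamma Delta object] + [Gamma Delta object] + [Gamma]
  take Delta:  [Delta object] + [Delta object] + [Delta object]
  take object:  [object] + [object] + [object]
MRO: Final Root Top Inner Gamma Delta object
Gamma is at position 4; next is Delta.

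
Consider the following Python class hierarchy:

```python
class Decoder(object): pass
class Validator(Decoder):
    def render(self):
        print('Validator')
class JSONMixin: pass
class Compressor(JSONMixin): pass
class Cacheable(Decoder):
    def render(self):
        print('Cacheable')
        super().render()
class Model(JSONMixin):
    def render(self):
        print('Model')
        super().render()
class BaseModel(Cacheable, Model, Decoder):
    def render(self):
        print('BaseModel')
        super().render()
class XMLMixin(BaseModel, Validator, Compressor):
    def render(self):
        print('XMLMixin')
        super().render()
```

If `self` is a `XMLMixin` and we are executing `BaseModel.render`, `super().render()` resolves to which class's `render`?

L[XMLMixin] = XMLMixin + merge(L[BaseModel], L[Validator], L[Compressor], [BaseModel Validator Compressor])
  take BaseModel:  [BaseModel Cacheable Model Decoder JSONMixin object] + [Validator Decoder object] + [Compressor JSONMixin object] + [BaseModel Validator Compressor]
  take Cacheable:  [Cacheable Model Decoder JSONMixin object] + [Validator Decoder object] + [Compressor JSONMixin object] + [Validator Compressor]
  take Model:  [Model Decoder JSONMixin object] + [Validator Decoder object] + [Compressor JSONMixin object] + [Validator Compressor]
  take Validator:  [Decoder JSONMixin object] + [Validator Decoder object] + [Compressor JSONMixin object] + [Validator Compressor]
  take Decoder:  [Decoder JSONMixin object] + [Decoder object] + [Compressor JSONMixin object] + [Compressor]
  take Compressor:  [JSONMixin object] + [object] + [Compressor JSONMixin object] + [Compressor]
  take JSONMixin:  [JSONMixin object] + [object] + [JSONMixin object]
  take object:  [object] + [object] + [object]
MRO: XMLMixin BaseModel Cacheable Model Validator Decoder Compressor JSONMixin object
super() in BaseModel.render on a XMLMixin instance goes to the class after BaseModel in XMLMixin's MRO: Cacheable.

Cacheable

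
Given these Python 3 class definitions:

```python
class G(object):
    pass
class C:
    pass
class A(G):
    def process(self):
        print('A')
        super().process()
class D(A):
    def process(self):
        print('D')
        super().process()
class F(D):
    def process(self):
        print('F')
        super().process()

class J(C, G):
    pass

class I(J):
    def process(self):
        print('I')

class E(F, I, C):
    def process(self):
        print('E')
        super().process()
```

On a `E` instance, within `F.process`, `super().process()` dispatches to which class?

D

L[E] = E + merge(L[F], L[I], L[C], [F I C])
  take F:  [F D A G object] + [I J C G object] + [C object] + [F I C]
  take D:  [D A G object] + [I J C G object] + [C object] + [I C]
  take A:  [A G object] + [I J C G object] + [C object] + [I C]
  take I:  [G object] + [I J C G object] + [C object] + [I C]
  take J:  [G object] + [J C G object] + [C object] + [C]
  take C:  [G object] + [C G object] + [C object] + [C]
  take G:  [G object] + [G object] + [object]
  take object:  [object] + [object] + [object]
MRO: E F D A I J C G object
super() in F.process on a E instance goes to the class after F in E's MRO: D.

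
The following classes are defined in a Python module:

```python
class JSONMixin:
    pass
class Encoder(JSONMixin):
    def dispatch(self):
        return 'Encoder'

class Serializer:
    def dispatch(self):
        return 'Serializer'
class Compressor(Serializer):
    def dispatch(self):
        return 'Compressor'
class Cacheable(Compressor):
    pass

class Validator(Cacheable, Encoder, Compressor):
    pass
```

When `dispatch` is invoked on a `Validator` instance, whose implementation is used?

L[Validator] = Validator + merge(L[Cacheable], L[Encoder], L[Compressor], [Cacheable Encoder Compressor])
  take Cacheable:  [Cacheable Compressor Serializer object] + [Encoder JSONMixin object] + [Compressor Serializer object] + [Cacheable Encoder Compressor]
  take Encoder:  [Compressor Serializer object] + [Encoder JSONMixin object] + [Compressor Serializer object] + [Encoder Compressor]
  take Compressor:  [Compressor Serializer object] + [JSONMixin object] + [Compressor Serializer object] + [Compressor]
  take Serializer:  [Serializer object] + [JSONMixin object] + [Serializer object]
  take JSONMixin:  [object] + [JSONMixin object] + [object]
  take object:  [object] + [object] + [object]
MRO: Validator Cacheable Encoder Compressor Serializer JSONMixin object
dispatch is defined in: Compressor, Encoder, Serializer. First along the MRO is Encoder.

Encoder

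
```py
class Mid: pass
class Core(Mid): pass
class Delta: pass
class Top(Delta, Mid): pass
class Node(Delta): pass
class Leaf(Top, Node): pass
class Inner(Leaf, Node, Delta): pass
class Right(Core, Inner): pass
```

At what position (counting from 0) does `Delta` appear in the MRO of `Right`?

L[Right] = Right + merge(L[Core], L[Inner], [Core Inner])
  take Core:  [Core Mid object] + [Inner Leaf Top Node Delta Mid object] + [Core Inner]
  take Inner:  [Mid object] + [Inner Leaf Top Node Delta Mid object] + [Inner]
  take Leaf:  [Mid object] + [Leaf Top Node Delta Mid object]
  take Top:  [Mid object] + [Top Node Delta Mid object]
  take Node:  [Mid object] + [Node Delta Mid object]
  take Delta:  [Mid object] + [Delta Mid object]
  take Mid:  [Mid object] + [Mid object]
  take object:  [object] + [object]
MRO: Right Core Inner Leaf Top Node Delta Mid object
Delta sits at index 6.

6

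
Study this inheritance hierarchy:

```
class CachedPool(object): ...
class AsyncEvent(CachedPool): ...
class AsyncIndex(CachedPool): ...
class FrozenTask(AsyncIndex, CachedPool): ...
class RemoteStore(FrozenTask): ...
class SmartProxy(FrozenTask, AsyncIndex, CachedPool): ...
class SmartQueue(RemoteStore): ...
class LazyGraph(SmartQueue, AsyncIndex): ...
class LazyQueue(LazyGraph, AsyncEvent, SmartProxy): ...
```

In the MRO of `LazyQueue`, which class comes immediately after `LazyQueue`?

LazyGraph

L[LazyQueue] = LazyQueue + merge(L[LazyGraph], L[AsyncEvent], L[SmartProxy], [LazyGraph AsyncEvent SmartProxy])
  take LazyGraph:  [LazyGraph SmartQueue RemoteStore FrozenTask AsyncIndex CachedPool object] + [AsyncEvent CachedPool object] + [SmartProxy FrozenTask AsyncIndex CachedPool object] + [LazyGraph AsyncEvent SmartProxy]
  take SmartQueue:  [SmartQueue RemoteStore FrozenTask AsyncIndex CachedPool object] + [AsyncEvent CachedPool object] + [SmartProxy FrozenTask AsyncIndex CachedPool object] + [AsyncEvent SmartProxy]
  take RemoteStore:  [RemoteStore FrozenTask AsyncIndex CachedPool object] + [AsyncEvent CachedPool object] + [SmartProxy FrozenTask AsyncIndex CachedPool object] + [AsyncEvent SmartProxy]
  take AsyncEvent:  [FrozenTask AsyncIndex CachedPool object] + [AsyncEvent CachedPool object] + [SmartProxy FrozenTask AsyncIndex CachedPool object] + [AsyncEvent SmartProxy]
  take SmartProxy:  [FrozenTask AsyncIndex CachedPool object] + [CachedPool object] + [SmartProxy FrozenTask AsyncIndex CachedPool object] + [SmartProxy]
  take FrozenTask:  [FrozenTask AsyncIndex CachedPool object] + [CachedPool object] + [FrozenTask AsyncIndex CachedPool object]
  take AsyncIndex:  [AsyncIndex CachedPool object] + [CachedPool object] + [AsyncIndex CachedPool object]
  take CachedPool:  [CachedPool object] + [CachedPool object] + [CachedPool object]
  take object:  [object] + [object] + [object]
MRO: LazyQueue LazyGraph SmartQueue RemoteStore AsyncEvent SmartProxy FrozenTask AsyncIndex CachedPool object
LazyQueue is at position 0; next is LazyGraph.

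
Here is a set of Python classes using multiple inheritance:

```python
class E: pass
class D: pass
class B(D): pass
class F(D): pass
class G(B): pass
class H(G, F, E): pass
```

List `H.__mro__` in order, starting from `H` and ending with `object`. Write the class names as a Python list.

L[H] = H + merge(L[G], L[F], L[E], [G F E])
  take G:  [G B D object] + [F D object] + [E object] + [G F E]
  take B:  [B D object] + [F D object] + [E object] + [F E]
  take F:  [D object] + [F D object] + [E object] + [F E]
  take D:  [D object] + [D object] + [E object] + [E]
  take E:  [object] + [object] + [E object] + [E]
  take object:  [object] + [object] + [object]

[H, G, B, F, D, E, object]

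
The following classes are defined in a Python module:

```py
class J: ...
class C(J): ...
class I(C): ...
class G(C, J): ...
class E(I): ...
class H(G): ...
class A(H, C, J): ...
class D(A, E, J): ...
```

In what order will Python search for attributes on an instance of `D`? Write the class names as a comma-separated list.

D, A, H, G, E, I, C, J, object

L[D] = D + merge(L[A], L[E], L[J], [A E J])
  take A:  [A H G C J object] + [E I C J object] + [J object] + [A E J]
  take H:  [H G C J object] + [E I C J object] + [J object] + [E J]
  take G:  [G C J object] + [E I C J object] + [J object] + [E J]
  take E:  [C J object] + [E I C J object] + [J object] + [E J]
  take I:  [C J object] + [I C J object] + [J object] + [J]
  take C:  [C J object] + [C J object] + [J object] + [J]
  take J:  [J object] + [J object] + [J object] + [J]
  take object:  [object] + [object] + [object]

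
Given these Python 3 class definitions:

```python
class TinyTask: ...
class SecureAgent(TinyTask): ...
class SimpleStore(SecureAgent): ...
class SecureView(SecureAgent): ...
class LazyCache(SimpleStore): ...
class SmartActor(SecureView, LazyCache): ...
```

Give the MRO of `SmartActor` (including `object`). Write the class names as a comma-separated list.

L[SmartActor] = SmartActor + merge(L[SecureView], L[LazyCache], [SecureView LazyCache])
  take SecureView:  [SecureView SecureAgent TinyTask object] + [LazyCache SimpleStore SecureAgent TinyTask object] + [SecureView LazyCache]
  take LazyCache:  [SecureAgent TinyTask object] + [LazyCache SimpleStore SecureAgent TinyTask object] + [LazyCache]
  take SimpleStore:  [SecureAgent TinyTask object] + [SimpleStore SecureAgent TinyTask object]
  take SecureAgent:  [SecureAgent TinyTask object] + [SecureAgent TinyTask object]
  take TinyTask:  [TinyTask object] + [TinyTask object]
  take object:  [object] + [object]

SmartActor, SecureView, LazyCache, SimpleStore, SecureAgent, TinyTask, object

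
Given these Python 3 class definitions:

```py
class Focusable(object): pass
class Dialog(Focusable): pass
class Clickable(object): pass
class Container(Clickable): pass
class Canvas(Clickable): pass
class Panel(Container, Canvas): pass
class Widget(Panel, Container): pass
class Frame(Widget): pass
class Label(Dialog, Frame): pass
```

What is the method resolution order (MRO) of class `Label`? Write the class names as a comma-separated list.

Label, Dialog, Focusable, Frame, Widget, Panel, Container, Canvas, Clickable, object

L[Label] = Label + merge(L[Dialog], L[Frame], [Dialog Frame])
  take Dialog:  [Dialog Focusable object] + [Frame Widget Panel Container Canvas Clickable object] + [Dialog Frame]
  take Focusable:  [Focusable object] + [Frame Widget Panel Container Canvas Clickable object] + [Frame]
  take Frame:  [object] + [Frame Widget Panel Container Canvas Clickable object] + [Frame]
  take Widget:  [object] + [Widget Panel Container Canvas Clickable object]
  take Panel:  [object] + [Panel Container Canvas Clickable object]
  take Container:  [object] + [Container Canvas Clickable object]
  take Canvas:  [object] + [Canvas Clickable object]
  take Clickable:  [object] + [Clickable object]
  take object:  [object] + [object]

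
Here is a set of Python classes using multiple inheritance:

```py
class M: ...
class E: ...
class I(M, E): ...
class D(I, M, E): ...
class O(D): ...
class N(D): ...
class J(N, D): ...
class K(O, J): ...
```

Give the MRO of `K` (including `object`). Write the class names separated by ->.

K -> O -> J -> N -> D -> I -> M -> E -> object

L[K] = K + merge(L[O], L[J], [O J])
  take O:  [O D I M E object] + [J N D I M E object] + [O J]
  take J:  [D I M E object] + [J N D I M E object] + [J]
  take N:  [D I M E object] + [N D I M E object]
  take D:  [D I M E object] + [D I M E object]
  take I:  [I M E object] + [I M E object]
  take M:  [M E object] + [M E object]
  take E:  [E object] + [E object]
  take object:  [object] + [object]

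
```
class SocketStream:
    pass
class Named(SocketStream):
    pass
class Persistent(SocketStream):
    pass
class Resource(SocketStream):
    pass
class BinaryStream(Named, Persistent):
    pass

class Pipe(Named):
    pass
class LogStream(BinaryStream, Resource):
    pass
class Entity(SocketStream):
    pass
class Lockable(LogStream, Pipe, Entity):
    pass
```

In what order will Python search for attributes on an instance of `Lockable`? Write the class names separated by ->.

L[Lockable] = Lockable + merge(L[LogStream], L[Pipe], L[Entity], [LogStream Pipe Entity])
  take LogStream:  [LogStream BinaryStream Named Persistent Resource SocketStream object] + [Pipe Named SocketStream object] + [Entity SocketStream object] + [LogStream Pipe Entity]
  take BinaryStream:  [BinaryStream Named Persistent Resource SocketStream object] + [Pipe Named SocketStream object] + [Entity SocketStream object] + [Pipe Entity]
  take Pipe:  [Named Persistent Resource SocketStream object] + [Pipe Named SocketStream object] + [Entity SocketStream object] + [Pipe Entity]
  take Named:  [Named Persistent Resource SocketStream object] + [Named SocketStream object] + [Entity SocketStream object] + [Entity]
  take Persistent:  [Persistent Resource SocketStream object] + [SocketStream object] + [Entity SocketStream object] + [Entity]
  take Resource:  [Resource SocketStream object] + [SocketStream object] + [Entity SocketStream object] + [Entity]
  take Entity:  [SocketStream object] + [SocketStream object] + [Entity SocketStream object] + [Entity]
  take SocketStream:  [SocketStream object] + [SocketStream object] + [SocketStream object]
  take object:  [object] + [object] + [object]

Lockable -> LogStream -> BinaryStream -> Pipe -> Named -> Persistent -> Resource -> Entity -> SocketStream -> object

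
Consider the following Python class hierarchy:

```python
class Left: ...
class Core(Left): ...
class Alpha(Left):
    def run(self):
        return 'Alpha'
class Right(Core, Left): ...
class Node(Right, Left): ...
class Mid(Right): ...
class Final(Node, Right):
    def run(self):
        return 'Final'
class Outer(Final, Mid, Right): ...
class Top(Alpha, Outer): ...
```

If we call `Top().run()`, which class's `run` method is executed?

L[Top] = Top + merge(L[Alpha], L[Outer], [Alpha Outer])
  take Alpha:  [Alpha Left object] + [Outer Final Node Mid Right Core Left object] + [Alpha Outer]
  take Outer:  [Left object] + [Outer Final Node Mid Right Core Left object] + [Outer]
  take Final:  [Left object] + [Final Node Mid Right Core Left object]
  take Node:  [Left object] + [Node Mid Right Core Left object]
  take Mid:  [Left object] + [Mid Right Core Left object]
  take Right:  [Left object] + [Right Core Left object]
  take Core:  [Left object] + [Core Left object]
  take Left:  [Left object] + [Left object]
  take object:  [object] + [object]
MRO: Top Alpha Outer Final Node Mid Right Core Left object
run is defined in: Alpha, Final. First along the MRO is Alpha.

Alpha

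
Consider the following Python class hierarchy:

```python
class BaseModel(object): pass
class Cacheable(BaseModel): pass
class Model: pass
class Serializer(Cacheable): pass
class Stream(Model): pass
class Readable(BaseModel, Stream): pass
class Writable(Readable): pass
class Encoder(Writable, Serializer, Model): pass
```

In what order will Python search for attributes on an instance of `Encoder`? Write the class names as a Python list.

[Encoder, Writable, Readable, Serializer, Cacheable, BaseModel, Stream, Model, object]

L[Encoder] = Encoder + merge(L[Writable], L[Serializer], L[Model], [Writable Serializer Model])
  take Writable:  [Writable Readable BaseModel Stream Model object] + [Serializer Cacheable BaseModel object] + [Model object] + [Writable Serializer Model]
  take Readable:  [Readable BaseModel Stream Model object] + [Serializer Cacheable BaseModel object] + [Model object] + [Serializer Model]
  take Serializer:  [BaseModel Stream Model object] + [Serializer Cacheable BaseModel object] + [Model object] + [Serializer Model]
  take Cacheable:  [BaseModel Stream Model object] + [Cacheable BaseModel object] + [Model object] + [Model]
  take BaseModel:  [BaseModel Stream Model object] + [BaseModel object] + [Model object] + [Model]
  take Stream:  [Stream Model object] + [object] + [Model object] + [Model]
  take Model:  [Model object] + [object] + [Model object] + [Model]
  take object:  [object] + [object] + [object]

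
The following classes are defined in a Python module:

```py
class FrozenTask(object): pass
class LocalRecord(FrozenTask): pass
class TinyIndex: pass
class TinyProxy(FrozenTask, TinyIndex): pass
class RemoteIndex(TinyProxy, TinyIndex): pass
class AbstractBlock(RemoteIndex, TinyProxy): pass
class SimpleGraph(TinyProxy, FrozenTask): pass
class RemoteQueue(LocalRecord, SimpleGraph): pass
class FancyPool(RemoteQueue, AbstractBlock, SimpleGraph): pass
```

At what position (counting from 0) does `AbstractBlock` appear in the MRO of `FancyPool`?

L[FancyPool] = FancyPool + merge(L[RemoteQueue], L[AbstractBlock], L[SimpleGraph], [RemoteQueue AbstractBlock SimpleGraph])
  take RemoteQueue:  [RemoteQueue LocalRecord SimpleGraph TinyProxy FrozenTask TinyIndex object] + [AbstractBlock RemoteIndex TinyProxy FrozenTask TinyIndex object] + [SimpleGraph TinyProxy FrozenTask TinyIndex object] + [RemoteQueue AbstractBlock SimpleGraph]
  take LocalRecord:  [LocalRecord SimpleGraph TinyProxy FrozenTask TinyIndex object] + [AbstractBlock RemoteIndex TinyProxy FrozenTask TinyIndex object] + [SimpleGraph TinyProxy FrozenTask TinyIndex object] + [AbstractBlock SimpleGraph]
  take AbstractBlock:  [SimpleGraph TinyProxy FrozenTask TinyIndex object] + [AbstractBlock RemoteIndex TinyProxy FrozenTask TinyIndex object] + [SimpleGraph TinyProxy FrozenTask TinyIndex object] + [AbstractBlock SimpleGraph]
  take SimpleGraph:  [SimpleGraph TinyProxy FrozenTask TinyIndex object] + [RemoteIndex TinyProxy FrozenTask TinyIndex object] + [SimpleGraph TinyProxy FrozenTask TinyIndex object] + [SimpleGraph]
  take RemoteIndex:  [TinyProxy FrozenTask TinyIndex object] + [RemoteIndex TinyProxy FrozenTask TinyIndex object] + [TinyProxy FrozenTask TinyIndex object]
  take TinyProxy:  [TinyProxy FrozenTask TinyIndex object] + [TinyProxy FrozenTask TinyIndex object] + [TinyProxy FrozenTask TinyIndex object]
  take FrozenTask:  [FrozenTask TinyIndex object] + [FrozenTask TinyIndex object] + [FrozenTask TinyIndex object]
  take TinyIndex:  [TinyIndex object] + [TinyIndex object] + [TinyIndex object]
  take object:  [object] + [object] + [object]
MRO: FancyPool RemoteQueue LocalRecord AbstractBlock SimpleGraph RemoteIndex TinyProxy FrozenTask TinyIndex object
AbstractBlock sits at index 3.

3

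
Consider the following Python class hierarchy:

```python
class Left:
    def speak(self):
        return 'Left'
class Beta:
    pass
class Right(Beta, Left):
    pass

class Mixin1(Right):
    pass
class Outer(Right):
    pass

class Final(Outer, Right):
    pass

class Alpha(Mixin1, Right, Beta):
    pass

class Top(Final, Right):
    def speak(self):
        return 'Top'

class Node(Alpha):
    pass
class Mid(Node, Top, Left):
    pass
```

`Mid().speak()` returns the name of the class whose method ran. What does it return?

Top

L[Mid] = Mid + merge(L[Node], L[Top], L[Left], [Node Top Left])
  take Node:  [Node Alpha Mixin1 Right Beta Left object] + [Top Final Outer Right Beta Left object] + [Left object] + [Node Top Left]
  take Alpha:  [Alpha Mixin1 Right Beta Left object] + [Top Final Outer Right Beta Left object] + [Left object] + [Top Left]
  take Mixin1:  [Mixin1 Right Beta Left object] + [Top Final Outer Right Beta Left object] + [Left object] + [Top Left]
  take Top:  [Right Beta Left object] + [Top Final Outer Right Beta Left object] + [Left object] + [Top Left]
  take Final:  [Right Beta Left object] + [Final Outer Right Beta Left object] + [Left object] + [Left]
  take Outer:  [Right Beta Left object] + [Outer Right Beta Left object] + [Left object] + [Left]
  take Right:  [Right Beta Left object] + [Right Beta Left object] + [Left object] + [Left]
  take Beta:  [Beta Left object] + [Beta Left object] + [Left object] + [Left]
  take Left:  [Left object] + [Left object] + [Left object] + [Left]
  take object:  [object] + [object] + [object]
MRO: Mid Node Alpha Mixin1 Top Final Outer Right Beta Left object
speak is defined in: Left, Top. First along the MRO is Top.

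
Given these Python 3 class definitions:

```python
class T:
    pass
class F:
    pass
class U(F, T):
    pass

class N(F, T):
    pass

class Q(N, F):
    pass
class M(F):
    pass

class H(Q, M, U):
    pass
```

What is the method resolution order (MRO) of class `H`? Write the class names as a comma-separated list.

H, Q, N, M, U, F, T, object

L[H] = H + merge(L[Q], L[M], L[U], [Q M U])
  take Q:  [Q N F T object] + [M F object] + [U F T object] + [Q M U]
  take N:  [N F T object] + [M F object] + [U F T object] + [M U]
  take M:  [F T object] + [M F object] + [U F T object] + [M U]
  take U:  [F T object] + [F object] + [U F T object] + [U]
  take F:  [F T object] + [F object] + [F T object]
  take T:  [T object] + [object] + [T object]
  take object:  [object] + [object] + [object]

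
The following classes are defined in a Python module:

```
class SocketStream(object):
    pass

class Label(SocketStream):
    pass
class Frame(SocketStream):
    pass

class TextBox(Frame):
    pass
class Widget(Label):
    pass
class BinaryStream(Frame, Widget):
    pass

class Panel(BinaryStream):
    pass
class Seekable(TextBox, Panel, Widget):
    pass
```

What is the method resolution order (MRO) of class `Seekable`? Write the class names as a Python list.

L[Seekable] = Seekable + merge(L[TextBox], L[Panel], L[Widget], [TextBox Panel Widget])
  take TextBox:  [TextBox Frame SocketStream object] + [Panel BinaryStream Frame Widget Label SocketStream object] + [Widget Label SocketStream object] + [TextBox Panel Widget]
  take Panel:  [Frame SocketStream object] + [Panel BinaryStream Frame Widget Label SocketStream object] + [Widget Label SocketStream object] + [Panel Widget]
  take BinaryStream:  [Frame SocketStream object] + [BinaryStream Frame Widget Label SocketStream object] + [Widget Label SocketStream object] + [Widget]
  take Frame:  [Frame SocketStream object] + [Frame Widget Label SocketStream object] + [Widget Label SocketStream object] + [Widget]
  take Widget:  [SocketStream object] + [Widget Label SocketStream object] + [Widget Label SocketStream object] + [Widget]
  take Label:  [SocketStream object] + [Label SocketStream object] + [Label SocketStream object]
  take SocketStream:  [SocketStream object] + [SocketStream object] + [SocketStream object]
  take object:  [object] + [object] + [object]

[Seekable, TextBox, Panel, BinaryStream, Frame, Widget, Label, SocketStream, object]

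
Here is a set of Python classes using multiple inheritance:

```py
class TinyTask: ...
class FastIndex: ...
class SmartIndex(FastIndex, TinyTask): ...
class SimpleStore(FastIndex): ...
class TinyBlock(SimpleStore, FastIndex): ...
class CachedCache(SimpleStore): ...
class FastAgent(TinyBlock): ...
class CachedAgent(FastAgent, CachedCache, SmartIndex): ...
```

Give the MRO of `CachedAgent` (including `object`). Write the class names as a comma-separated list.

CachedAgent, FastAgent, TinyBlock, CachedCache, SimpleStore, SmartIndex, FastIndex, TinyTask, object

L[CachedAgent] = CachedAgent + merge(L[FastAgent], L[CachedCache], L[SmartIndex], [FastAgent CachedCache SmartIndex])
  take FastAgent:  [FastAgent TinyBlock SimpleStore FastIndex object] + [CachedCache SimpleStore FastIndex object] + [SmartIndex FastIndex TinyTask object] + [FastAgent CachedCache SmartIndex]
  take TinyBlock:  [TinyBlock SimpleStore FastIndex object] + [CachedCache SimpleStore FastIndex object] + [SmartIndex FastIndex TinyTask object] + [CachedCache SmartIndex]
  take CachedCache:  [SimpleStore FastIndex object] + [CachedCache SimpleStore FastIndex object] + [SmartIndex FastIndex TinyTask object] + [CachedCache SmartIndex]
  take SimpleStore:  [SimpleStore FastIndex object] + [SimpleStore FastIndex object] + [SmartIndex FastIndex TinyTask object] + [SmartIndex]
  take SmartIndex:  [FastIndex object] + [FastIndex object] + [SmartIndex FastIndex TinyTask object] + [SmartIndex]
  take FastIndex:  [FastIndex object] + [FastIndex object] + [FastIndex TinyTask object]
  take TinyTask:  [object] + [object] + [TinyTask object]
  take object:  [object] + [object] + [object]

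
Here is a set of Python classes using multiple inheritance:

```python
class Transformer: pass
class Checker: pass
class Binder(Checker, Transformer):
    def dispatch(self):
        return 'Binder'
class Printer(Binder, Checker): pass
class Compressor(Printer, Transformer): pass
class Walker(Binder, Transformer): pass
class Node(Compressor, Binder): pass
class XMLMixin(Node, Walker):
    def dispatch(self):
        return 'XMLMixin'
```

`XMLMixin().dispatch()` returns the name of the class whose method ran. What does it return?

L[XMLMixin] = XMLMixin + merge(L[Node], L[Walker], [Node Walker])
  take Node:  [Node Compressor Printer Binder Checker Transformer object] + [Walker Binder Checker Transformer object] + [Node Walker]
  take Compressor:  [Compressor Printer Binder Checker Transformer object] + [Walker Binder Checker Transformer object] + [Walker]
  take Printer:  [Printer Binder Checker Transformer object] + [Walker Binder Checker Transformer object] + [Walker]
  take Walker:  [Binder Checker Transformer object] + [Walker Binder Checker Transformer object] + [Walker]
  take Binder:  [Binder Checker Transformer object] + [Binder Checker Transformer object]
  take Checker:  [Checker Transformer object] + [Checker Transformer object]
  take Transformer:  [Transformer object] + [Transformer object]
  take object:  [object] + [object]
MRO: XMLMixin Node Compressor Printer Walker Binder Checker Transformer object
dispatch is defined in: Binder, XMLMixin. First along the MRO is XMLMixin.

XMLMixin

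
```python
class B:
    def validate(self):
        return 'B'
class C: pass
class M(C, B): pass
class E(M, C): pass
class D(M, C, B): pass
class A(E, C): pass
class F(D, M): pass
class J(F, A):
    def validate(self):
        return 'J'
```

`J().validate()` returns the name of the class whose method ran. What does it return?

J

L[J] = J + merge(L[F], L[A], [F A])
  take F:  [F D M C B object] + [A E M C B object] + [F A]
  take D:  [D M C B object] + [A E M C B object] + [A]
  take A:  [M C B object] + [A E M C B object] + [A]
  take E:  [M C B object] + [E M C B object]
  take M:  [M C B object] + [M C B object]
  take C:  [C B object] + [C B object]
  take B:  [B object] + [B object]
  take object:  [object] + [object]
MRO: J F D A E M C B object
validate is defined in: B, J. First along the MRO is J.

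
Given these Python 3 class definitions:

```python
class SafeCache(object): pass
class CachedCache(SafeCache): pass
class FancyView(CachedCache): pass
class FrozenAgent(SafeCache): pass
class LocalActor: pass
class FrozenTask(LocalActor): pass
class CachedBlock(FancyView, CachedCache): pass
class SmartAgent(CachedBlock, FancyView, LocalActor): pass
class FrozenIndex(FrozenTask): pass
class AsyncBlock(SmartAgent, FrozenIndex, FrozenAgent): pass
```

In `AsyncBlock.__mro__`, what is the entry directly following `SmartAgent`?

L[AsyncBlock] = AsyncBlock + merge(L[SmartAgent], L[FrozenIndex], L[FrozenAgent], [SmartAgent FrozenIndex FrozenAgent])
  take SmartAgent:  [SmartAgent CachedBlock FancyView CachedCache SafeCache LocalActor object] + [FrozenIndex FrozenTask LocalActor object] + [FrozenAgent SafeCache object] + [SmartAgent FrozenIndex FrozenAgent]
  take CachedBlock:  [CachedBlock FancyView CachedCache SafeCache LocalActor object] + [FrozenIndex FrozenTask LocalActor object] + [FrozenAgent SafeCache object] + [FrozenIndex FrozenAgent]
  take FancyView:  [FancyView CachedCache SafeCache LocalActor object] + [FrozenIndex FrozenTask LocalActor object] + [FrozenAgent SafeCache object] + [FrozenIndex FrozenAgent]
  take CachedCache:  [CachedCache SafeCache LocalActor object] + [FrozenIndex FrozenTask LocalActor object] + [FrozenAgent SafeCache object] + [FrozenIndex FrozenAgent]
  take FrozenIndex:  [SafeCache LocalActor object] + [FrozenIndex FrozenTask LocalActor object] + [FrozenAgent SafeCache object] + [FrozenIndex FrozenAgent]
  take FrozenTask:  [SafeCache LocalActor object] + [FrozenTask LocalActor object] + [FrozenAgent SafeCache object] + [FrozenAgent]
  take FrozenAgent:  [SafeCache LocalActor object] + [LocalActor object] + [FrozenAgent SafeCache object] + [FrozenAgent]
  take SafeCache:  [SafeCache LocalActor object] + [LocalActor object] + [SafeCache object]
  take LocalActor:  [LocalActor object] + [LocalActor object] + [object]
  take object:  [object] + [object] + [object]
MRO: AsyncBlock SmartAgent CachedBlock FancyView CachedCache FrozenIndex FrozenTask FrozenAgent SafeCache LocalActor object
SmartAgent is at position 1; next is CachedBlock.

CachedBlock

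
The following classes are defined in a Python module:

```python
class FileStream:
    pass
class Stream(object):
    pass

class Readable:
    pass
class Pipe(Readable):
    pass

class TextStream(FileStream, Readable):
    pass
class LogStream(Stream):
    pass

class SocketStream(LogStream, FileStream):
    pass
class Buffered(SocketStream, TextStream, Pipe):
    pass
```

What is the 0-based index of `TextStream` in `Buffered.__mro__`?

4

L[Buffered] = Buffered + merge(L[SocketStream], L[TextStream], L[Pipe], [SocketStream TextStream Pipe])
  take SocketStream:  [SocketStream LogStream Stream FileStream object] + [TextStream FileStream Readable object] + [Pipe Readable object] + [SocketStream TextStream Pipe]
  take LogStream:  [LogStream Stream FileStream object] + [TextStream FileStream Readable object] + [Pipe Readable object] + [TextStream Pipe]
  take Stream:  [Stream FileStream object] + [TextStream FileStream Readable object] + [Pipe Readable object] + [TextStream Pipe]
  take TextStream:  [FileStream object] + [TextStream FileStream Readable object] + [Pipe Readable object] + [TextStream Pipe]
  take FileStream:  [FileStream object] + [FileStream Readable object] + [Pipe Readable object] + [Pipe]
  take Pipe:  [object] + [Readable object] + [Pipe Readable object] + [Pipe]
  take Readable:  [object] + [Readable object] + [Readable object]
  take object:  [object] + [object] + [object]
MRO: Buffered SocketStream LogStream Stream TextStream FileStream Pipe Readable object
TextStream sits at index 4.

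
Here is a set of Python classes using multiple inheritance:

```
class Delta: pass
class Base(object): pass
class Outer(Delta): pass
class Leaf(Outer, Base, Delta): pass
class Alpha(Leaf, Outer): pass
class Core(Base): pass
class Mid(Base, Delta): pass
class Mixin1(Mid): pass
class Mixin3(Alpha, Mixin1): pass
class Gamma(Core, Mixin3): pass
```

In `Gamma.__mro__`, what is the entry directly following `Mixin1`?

L[Gamma] = Gamma + merge(L[Core], L[Mixin3], [Core Mixin3])
  take Core:  [Core Base object] + [Mixin3 Alpha Leaf Outer Mixin1 Mid Base Delta object] + [Core Mixin3]
  take Mixin3:  [Base object] + [Mixin3 Alpha Leaf Outer Mixin1 Mid Base Delta object] + [Mixin3]
  take Alpha:  [Base object] + [Alpha Leaf Outer Mixin1 Mid Base Delta object]
  take Leaf:  [Base object] + [Leaf Outer Mixin1 Mid Base Delta object]
  take Outer:  [Base object] + [Outer Mixin1 Mid Base Delta object]
  take Mixin1:  [Base object] + [Mixin1 Mid Base Delta object]
  take Mid:  [Base object] + [Mid Base Delta object]
  take Base:  [Base object] + [Base Delta object]
  take Delta:  [object] + [Delta object]
  take object:  [object] + [object]
MRO: Gamma Core Mixin3 Alpha Leaf Outer Mixin1 Mid Base Delta object
Mixin1 is at position 6; next is Mid.

Mid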